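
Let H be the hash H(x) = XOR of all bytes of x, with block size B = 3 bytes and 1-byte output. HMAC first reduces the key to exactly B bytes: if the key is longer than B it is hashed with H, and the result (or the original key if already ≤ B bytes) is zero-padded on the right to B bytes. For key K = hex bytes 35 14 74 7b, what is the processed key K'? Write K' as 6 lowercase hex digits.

|K| = 4 > B = 3, so first hash the key.
H(K): XOR 35⊕14⊕74⊕7b = 2e.
Zero-pad H(K) = 2e to 3 bytes: K' = 2e 00 00.

2e0000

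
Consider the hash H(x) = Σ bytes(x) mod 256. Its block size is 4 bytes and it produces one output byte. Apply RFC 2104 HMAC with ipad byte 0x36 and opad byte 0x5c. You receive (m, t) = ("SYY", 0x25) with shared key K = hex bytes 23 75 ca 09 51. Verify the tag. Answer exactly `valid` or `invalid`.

Key hex bytes 23 75 ca 09 51 is 5 bytes > B = 4, so hash it first: H(key) = bc, then zero-pad to 4 bytes: K' = bc 00 00 00.
K' ⊕ ipad = 8a 36 36 36; K' ⊕ opad = e0 5c 5c 5c.
Inner hash: sum = 138+54+54+54+83+89+89 = 561; mod 256 = 49 → 31.
Outer hash (recomputed tag): sum = 224+92+92+92+49 = 549; mod 256 = 37 → 25.
Recomputed tag = 25; claimed = 25 → match.

valid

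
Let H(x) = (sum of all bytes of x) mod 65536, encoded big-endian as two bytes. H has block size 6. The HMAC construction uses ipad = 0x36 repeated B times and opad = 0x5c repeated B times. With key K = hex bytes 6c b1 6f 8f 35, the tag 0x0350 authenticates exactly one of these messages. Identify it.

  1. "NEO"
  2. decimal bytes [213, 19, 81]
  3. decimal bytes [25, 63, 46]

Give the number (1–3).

2

Key hex bytes 6c b1 6f 8f 35 is 5 bytes ≤ B = 6; zero-pad to 6 bytes: K' = 6c b1 6f 8f 35 00.
K' ⊕ ipad = 5a 87 59 b9 03 36; K' ⊕ opad = 30 ed 33 d3 69 5c.
m1: inner = H(5a 87 59 b9 03 36 4e 45 4f) = 03 0e; tag = H(30 ed 33 d3 69 5c 03 0e) = 02f9
m2: inner = H(5a 87 59 b9 03 36 d5 13 51) = 03 65; tag = H(30 ed 33 d3 69 5c 03 65) = 0350 ← matches
m3: inner = H(5a 87 59 b9 03 36 19 3f 2e) = 02 b2; tag = H(30 ed 33 d3 69 5c 02 b2) = 039c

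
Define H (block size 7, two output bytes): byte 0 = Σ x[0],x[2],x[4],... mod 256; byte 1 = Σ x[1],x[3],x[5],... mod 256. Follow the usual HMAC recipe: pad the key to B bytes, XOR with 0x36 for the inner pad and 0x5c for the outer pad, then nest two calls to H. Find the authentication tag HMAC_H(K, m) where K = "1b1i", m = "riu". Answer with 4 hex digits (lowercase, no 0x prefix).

Key "1b1i" = 31 62 31 69 is 4 bytes ≤ B = 7; zero-pad to 7 bytes: K' = 31 62 31 69 00 00 00.
K' ⊕ ipad = 07 54 07 5f 36 36 36.  K' ⊕ opad = 6d 3e 6d 35 5c 5c 5c.
Inner input = (K'⊕ipad) ∥ m = 07 54 07 5f 36 36 36 ∥ 72 69 75.
Inner hash: even-index sum = 227 mod 256 = 227; odd-index sum = 464 mod 256 = 208 → e3 d0.
Outer input = (K'⊕opad) ∥ inner = 6d 3e 6d 35 5c 5c 5c ∥ e3 d0.
Outer hash (tag): even-index sum = 610 mod 256 = 98; odd-index sum = 434 mod 256 = 178 → 62 b2.

62b2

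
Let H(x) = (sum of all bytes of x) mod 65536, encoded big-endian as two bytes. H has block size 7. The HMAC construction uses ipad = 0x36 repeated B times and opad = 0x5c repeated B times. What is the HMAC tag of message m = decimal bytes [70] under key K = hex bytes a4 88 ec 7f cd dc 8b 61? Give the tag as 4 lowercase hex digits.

Key hex bytes a4 88 ec 7f cd dc 8b 61 is 8 bytes > B = 7, so hash it first: H(key) = 05 2c, then zero-pad to 7 bytes: K' = 05 2c 00 00 00 00 00.
K' ⊕ ipad = 33 1a 36 36 36 36 36.  K' ⊕ opad = 59 70 5c 5c 5c 5c 5c.
Inner input = (K'⊕ipad) ∥ m = 33 1a 36 36 36 36 36 ∥ 46.
Inner hash: sum = 51+26+54+54+54+54+54+70 = 417 → 01 a1.
Outer input = (K'⊕opad) ∥ inner = 59 70 5c 5c 5c 5c 5c ∥ 01 a1.
Outer hash (tag): sum = 89+112+92+92+92+92+92+1+161 = 823 → 03 37.

0337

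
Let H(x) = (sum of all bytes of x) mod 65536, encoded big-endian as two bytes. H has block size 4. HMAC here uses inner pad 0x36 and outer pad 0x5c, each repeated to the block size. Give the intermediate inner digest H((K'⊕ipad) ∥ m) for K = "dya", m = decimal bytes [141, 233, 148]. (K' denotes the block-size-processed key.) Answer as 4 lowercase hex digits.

Key "dya" = 64 79 61 is 3 bytes ≤ B = 4; zero-pad to 4 bytes: K' = 64 79 61 00.
K' ⊕ ipad = 52 4f 57 36.
Inner input = 52 4f 57 36 ∥ 8d e9 94.
Inner hash: sum = 82+79+87+54+141+233+148 = 824 → 03 38.

0338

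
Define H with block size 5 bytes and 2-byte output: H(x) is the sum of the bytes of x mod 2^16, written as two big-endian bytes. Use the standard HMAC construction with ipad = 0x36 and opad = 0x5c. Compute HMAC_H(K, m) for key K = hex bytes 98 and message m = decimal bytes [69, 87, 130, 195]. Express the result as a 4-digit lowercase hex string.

029e

Key hex bytes 98 is 1 byte ≤ B = 5; zero-pad to 5 bytes: K' = 98 00 00 00 00.
K' ⊕ ipad = ae 36 36 36 36.  K' ⊕ opad = c4 5c 5c 5c 5c.
Inner input = (K'⊕ipad) ∥ m = ae 36 36 36 36 ∥ 45 57 82 c3.
Inner hash: sum = 174+54+54+54+54+69+87+130+195 = 871 → 03 67.
Outer input = (K'⊕opad) ∥ inner = c4 5c 5c 5c 5c ∥ 03 67.
Outer hash (tag): sum = 196+92+92+92+92+3+103 = 670 → 02 9e.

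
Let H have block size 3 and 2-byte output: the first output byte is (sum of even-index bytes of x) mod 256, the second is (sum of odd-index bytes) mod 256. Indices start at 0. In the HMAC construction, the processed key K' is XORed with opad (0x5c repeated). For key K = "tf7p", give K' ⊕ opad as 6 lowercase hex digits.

f78a5c

Key "tf7p" = 74 66 37 70 is 4 bytes > B = 3, so hash it first: H(key) = ab d6, then zero-pad to 3 bytes: K' = ab d6 00.
XOR each byte with 0x5c: ab⊕5c=f7, d6⊕5c=8a, 00⊕5c=5c.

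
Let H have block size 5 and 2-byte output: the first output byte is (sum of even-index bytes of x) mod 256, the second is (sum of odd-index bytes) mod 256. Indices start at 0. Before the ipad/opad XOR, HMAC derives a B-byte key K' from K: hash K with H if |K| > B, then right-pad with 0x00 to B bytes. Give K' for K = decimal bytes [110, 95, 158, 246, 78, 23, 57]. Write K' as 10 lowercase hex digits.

|K| = 7 > B = 5, so first hash the key.
H(K): even-index sum = 403 mod 256 = 147; odd-index sum = 364 mod 256 = 108 → 93 6c.
Zero-pad H(K) = 93 6c to 5 bytes: K' = 93 6c 00 00 00.

936c000000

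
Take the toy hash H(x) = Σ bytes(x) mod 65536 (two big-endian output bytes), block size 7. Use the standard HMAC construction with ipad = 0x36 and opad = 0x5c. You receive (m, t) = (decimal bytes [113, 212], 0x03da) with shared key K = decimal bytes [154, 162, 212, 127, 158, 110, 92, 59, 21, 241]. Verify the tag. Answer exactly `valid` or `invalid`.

invalid

Key decimal bytes [154, 162, 212, 127, 158, 110, 92, 59, 21, 241] = 9a a2 d4 7f 9e 6e 5c 3b 15 f1 is 10 bytes > B = 7, so hash it first: H(key) = 05 38, then zero-pad to 7 bytes: K' = 05 38 00 00 00 00 00.
K' ⊕ ipad = 33 0e 36 36 36 36 36; K' ⊕ opad = 59 64 5c 5c 5c 5c 5c.
Inner hash: sum = 51+14+54+54+54+54+54+113+212 = 660 → 02 94.
Outer hash (recomputed tag): sum = 89+100+92+92+92+92+92+2+148 = 799 → 03 1f.
Recomputed tag = 031f; claimed = 03da → mismatch.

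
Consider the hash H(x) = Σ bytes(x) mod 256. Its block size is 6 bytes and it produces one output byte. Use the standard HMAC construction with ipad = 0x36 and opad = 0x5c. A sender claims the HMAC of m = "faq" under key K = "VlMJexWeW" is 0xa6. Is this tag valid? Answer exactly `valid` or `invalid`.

Key "VlMJexWeW" = 56 6c 4d 4a 65 78 57 65 57 is 9 bytes > B = 6, so hash it first: H(key) = 49, then zero-pad to 6 bytes: K' = 49 00 00 00 00 00.
K' ⊕ ipad = 7f 36 36 36 36 36; K' ⊕ opad = 15 5c 5c 5c 5c 5c.
Inner hash: sum = 127+54+54+54+54+54+102+97+113 = 709; mod 256 = 197 → c5.
Outer hash (recomputed tag): sum = 21+92+92+92+92+92+197 = 678; mod 256 = 166 → a6.
Recomputed tag = a6; claimed = a6 → match.

valid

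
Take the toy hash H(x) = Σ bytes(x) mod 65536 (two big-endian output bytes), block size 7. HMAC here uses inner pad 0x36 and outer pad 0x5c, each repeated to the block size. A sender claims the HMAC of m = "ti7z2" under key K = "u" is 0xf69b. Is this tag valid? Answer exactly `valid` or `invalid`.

invalid

Key "u" = 75 is 1 byte ≤ B = 7; zero-pad to 7 bytes: K' = 75 00 00 00 00 00 00.
K' ⊕ ipad = 43 36 36 36 36 36 36; K' ⊕ opad = 29 5c 5c 5c 5c 5c 5c.
Inner hash: sum = 67+54+54+54+54+54+54+116+105+55+122+50 = 839 → 03 47.
Outer hash (recomputed tag): sum = 41+92+92+92+92+92+92+3+71 = 667 → 02 9b.
Recomputed tag = 029b; claimed = f69b → mismatch.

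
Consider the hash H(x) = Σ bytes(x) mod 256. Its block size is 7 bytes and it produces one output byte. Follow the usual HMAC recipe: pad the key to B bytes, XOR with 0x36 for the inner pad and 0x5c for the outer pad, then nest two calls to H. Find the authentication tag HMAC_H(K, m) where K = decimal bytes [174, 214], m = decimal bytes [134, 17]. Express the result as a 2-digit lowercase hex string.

Key decimal bytes [174, 214] = ae d6 is 2 bytes ≤ B = 7; zero-pad to 7 bytes: K' = ae d6 00 00 00 00 00.
K' ⊕ ipad = 98 e0 36 36 36 36 36.  K' ⊕ opad = f2 8a 5c 5c 5c 5c 5c.
Inner input = (K'⊕ipad) ∥ m = 98 e0 36 36 36 36 36 ∥ 86 11.
Inner hash: sum = 152+224+54+54+54+54+54+134+17 = 797; mod 256 = 29 → 1d.
Outer input = (K'⊕opad) ∥ inner = f2 8a 5c 5c 5c 5c 5c ∥ 1d.
Outer hash (tag): sum = 242+138+92+92+92+92+92+29 = 869; mod 256 = 101 → 65.

65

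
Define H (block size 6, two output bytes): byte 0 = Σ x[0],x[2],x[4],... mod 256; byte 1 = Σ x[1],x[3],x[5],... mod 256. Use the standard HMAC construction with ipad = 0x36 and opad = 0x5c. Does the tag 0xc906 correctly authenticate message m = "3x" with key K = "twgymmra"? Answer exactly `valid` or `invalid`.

Key "twgymmra" = 74 77 67 79 6d 6d 72 61 is 8 bytes > B = 6, so hash it first: H(key) = ba be, then zero-pad to 6 bytes: K' = ba be 00 00 00 00.
K' ⊕ ipad = 8c 88 36 36 36 36; K' ⊕ opad = e6 e2 5c 5c 5c 5c.
Inner hash: even-index sum = 299 mod 256 = 43; odd-index sum = 364 mod 256 = 108 → 2b 6c.
Outer hash (recomputed tag): even-index sum = 457 mod 256 = 201; odd-index sum = 518 mod 256 = 6 → c9 06.
Recomputed tag = c906; claimed = c906 → match.

valid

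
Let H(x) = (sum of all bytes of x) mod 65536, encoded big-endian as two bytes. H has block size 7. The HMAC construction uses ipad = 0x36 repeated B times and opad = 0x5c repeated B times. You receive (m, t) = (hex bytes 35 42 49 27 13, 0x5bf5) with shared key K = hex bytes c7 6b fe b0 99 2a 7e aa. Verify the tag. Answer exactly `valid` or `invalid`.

Key hex bytes c7 6b fe b0 99 2a 7e aa is 8 bytes > B = 7, so hash it first: H(key) = 04 cb, then zero-pad to 7 bytes: K' = 04 cb 00 00 00 00 00.
K' ⊕ ipad = 32 fd 36 36 36 36 36; K' ⊕ opad = 58 97 5c 5c 5c 5c 5c.
Inner hash: sum = 50+253+54+54+54+54+54+53+66+73+39+19 = 823 → 03 37.
Outer hash (recomputed tag): sum = 88+151+92+92+92+92+92+3+55 = 757 → 02 f5.
Recomputed tag = 02f5; claimed = 5bf5 → mismatch.

invalid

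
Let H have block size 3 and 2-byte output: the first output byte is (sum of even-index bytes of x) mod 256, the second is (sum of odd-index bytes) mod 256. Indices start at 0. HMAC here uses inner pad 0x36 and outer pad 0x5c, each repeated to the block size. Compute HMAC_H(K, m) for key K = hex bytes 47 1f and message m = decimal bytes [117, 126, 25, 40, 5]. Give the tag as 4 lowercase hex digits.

3390

Key hex bytes 47 1f is 2 bytes ≤ B = 3; zero-pad to 3 bytes: K' = 47 1f 00.
K' ⊕ ipad = 71 29 36.  K' ⊕ opad = 1b 43 5c.
Inner input = (K'⊕ipad) ∥ m = 71 29 36 ∥ 75 7e 19 28 05.
Inner hash: even-index sum = 333 mod 256 = 77; odd-index sum = 188 mod 256 = 188 → 4d bc.
Outer input = (K'⊕opad) ∥ inner = 1b 43 5c ∥ 4d bc.
Outer hash (tag): even-index sum = 307 mod 256 = 51; odd-index sum = 144 mod 256 = 144 → 33 90.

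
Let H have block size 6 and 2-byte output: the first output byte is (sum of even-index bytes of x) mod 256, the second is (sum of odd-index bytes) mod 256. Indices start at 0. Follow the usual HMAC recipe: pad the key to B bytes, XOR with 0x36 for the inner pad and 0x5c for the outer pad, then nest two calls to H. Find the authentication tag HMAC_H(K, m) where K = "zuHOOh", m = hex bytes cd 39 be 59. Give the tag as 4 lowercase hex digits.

Key "zuHOOh" = 7a 75 48 4f 4f 68 is exactly B = 6 bytes: K' = 7a 75 48 4f 4f 68.
K' ⊕ ipad = 4c 43 7e 79 79 5e.  K' ⊕ opad = 26 29 14 13 13 34.
Inner input = (K'⊕ipad) ∥ m = 4c 43 7e 79 79 5e ∥ cd 39 be 59.
Inner hash: even-index sum = 718 mod 256 = 206; odd-index sum = 428 mod 256 = 172 → ce ac.
Outer input = (K'⊕opad) ∥ inner = 26 29 14 13 13 34 ∥ ce ac.
Outer hash (tag): even-index sum = 283 mod 256 = 27; odd-index sum = 284 mod 256 = 28 → 1b 1c.

1b1c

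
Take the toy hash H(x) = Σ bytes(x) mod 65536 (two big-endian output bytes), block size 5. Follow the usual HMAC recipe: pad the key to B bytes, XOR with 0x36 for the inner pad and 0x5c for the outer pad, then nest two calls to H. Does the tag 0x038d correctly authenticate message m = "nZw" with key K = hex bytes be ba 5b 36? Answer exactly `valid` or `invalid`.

Key hex bytes be ba 5b 36 is 4 bytes ≤ B = 5; zero-pad to 5 bytes: K' = be ba 5b 36 00.
K' ⊕ ipad = 88 8c 6d 00 36; K' ⊕ opad = e2 e6 07 6a 5c.
Inner hash: sum = 136+140+109+0+54+110+90+119 = 758 → 02 f6.
Outer hash (recomputed tag): sum = 226+230+7+106+92+2+246 = 909 → 03 8d.
Recomputed tag = 038d; claimed = 038d → match.

valid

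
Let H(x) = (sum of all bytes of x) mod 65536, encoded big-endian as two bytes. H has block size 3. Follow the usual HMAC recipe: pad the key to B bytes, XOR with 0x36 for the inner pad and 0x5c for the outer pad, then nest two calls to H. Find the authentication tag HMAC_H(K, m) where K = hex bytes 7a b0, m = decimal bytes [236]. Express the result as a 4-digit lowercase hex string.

0263

Key hex bytes 7a b0 is 2 bytes ≤ B = 3; zero-pad to 3 bytes: K' = 7a b0 00.
K' ⊕ ipad = 4c 86 36.  K' ⊕ opad = 26 ec 5c.
Inner input = (K'⊕ipad) ∥ m = 4c 86 36 ∥ ec.
Inner hash: sum = 76+134+54+236 = 500 → 01 f4.
Outer input = (K'⊕opad) ∥ inner = 26 ec 5c ∥ 01 f4.
Outer hash (tag): sum = 38+236+92+1+244 = 611 → 02 63.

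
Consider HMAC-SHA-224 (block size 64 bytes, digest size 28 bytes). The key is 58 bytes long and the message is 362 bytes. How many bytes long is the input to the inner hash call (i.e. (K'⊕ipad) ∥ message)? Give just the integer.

426

Key is 58 ≤ 64 bytes, zero-padded: |K'| = 64.
Inner input = (K'⊕ipad) ∥ m → 64 + 362 = 426 bytes.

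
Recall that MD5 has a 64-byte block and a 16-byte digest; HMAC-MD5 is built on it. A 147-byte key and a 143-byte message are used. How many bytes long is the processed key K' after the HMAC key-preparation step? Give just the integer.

64

Key is 147 > 64 bytes, so it is hashed to 16 bytes then zero-padded to 64: |K'| = 64.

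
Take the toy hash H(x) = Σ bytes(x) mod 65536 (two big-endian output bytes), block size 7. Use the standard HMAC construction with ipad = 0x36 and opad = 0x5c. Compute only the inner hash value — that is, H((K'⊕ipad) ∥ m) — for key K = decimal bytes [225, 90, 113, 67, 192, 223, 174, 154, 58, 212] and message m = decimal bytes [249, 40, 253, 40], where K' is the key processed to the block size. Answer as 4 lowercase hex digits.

0459

Key decimal bytes [225, 90, 113, 67, 192, 223, 174, 154, 58, 212] = e1 5a 71 43 c0 df ae 9a 3a d4 is 10 bytes > B = 7, so hash it first: H(key) = 05 e4, then zero-pad to 7 bytes: K' = 05 e4 00 00 00 00 00.
K' ⊕ ipad = 33 d2 36 36 36 36 36.
Inner input = 33 d2 36 36 36 36 36 ∥ f9 28 fd 28.
Inner hash: sum = 51+210+54+54+54+54+54+249+40+253+40 = 1113 → 04 59.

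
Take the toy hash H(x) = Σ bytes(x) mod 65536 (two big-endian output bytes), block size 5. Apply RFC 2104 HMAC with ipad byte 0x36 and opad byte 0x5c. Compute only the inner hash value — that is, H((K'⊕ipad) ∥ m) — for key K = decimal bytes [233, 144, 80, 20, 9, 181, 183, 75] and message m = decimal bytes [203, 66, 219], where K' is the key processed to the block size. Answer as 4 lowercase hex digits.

036a

Key decimal bytes [233, 144, 80, 20, 9, 181, 183, 75] = e9 90 50 14 09 b5 b7 4b is 8 bytes > B = 5, so hash it first: H(key) = 03 9d, then zero-pad to 5 bytes: K' = 03 9d 00 00 00.
K' ⊕ ipad = 35 ab 36 36 36.
Inner input = 35 ab 36 36 36 ∥ cb 42 db.
Inner hash: sum = 53+171+54+54+54+203+66+219 = 874 → 03 6a.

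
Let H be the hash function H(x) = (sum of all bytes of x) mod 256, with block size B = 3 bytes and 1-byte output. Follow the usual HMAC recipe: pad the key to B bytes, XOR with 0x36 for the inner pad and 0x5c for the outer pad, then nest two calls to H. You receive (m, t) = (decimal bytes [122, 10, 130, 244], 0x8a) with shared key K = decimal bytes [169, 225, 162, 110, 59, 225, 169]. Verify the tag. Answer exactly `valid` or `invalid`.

valid

Key decimal bytes [169, 225, 162, 110, 59, 225, 169] = a9 e1 a2 6e 3b e1 a9 is 7 bytes > B = 3, so hash it first: H(key) = 5f, then zero-pad to 3 bytes: K' = 5f 00 00.
K' ⊕ ipad = 69 36 36; K' ⊕ opad = 03 5c 5c.
Inner hash: sum = 105+54+54+122+10+130+244 = 719; mod 256 = 207 → cf.
Outer hash (recomputed tag): sum = 3+92+92+207 = 394; mod 256 = 138 → 8a.
Recomputed tag = 8a; claimed = 8a → match.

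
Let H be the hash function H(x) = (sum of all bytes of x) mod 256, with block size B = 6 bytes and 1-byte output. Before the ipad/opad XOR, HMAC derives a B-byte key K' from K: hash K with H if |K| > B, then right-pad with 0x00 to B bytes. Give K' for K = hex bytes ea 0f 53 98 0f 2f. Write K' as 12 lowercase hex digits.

Key hex bytes ea 0f 53 98 0f 2f is exactly B = 6 bytes: K' = ea 0f 53 98 0f 2f.

ea0f53980f2f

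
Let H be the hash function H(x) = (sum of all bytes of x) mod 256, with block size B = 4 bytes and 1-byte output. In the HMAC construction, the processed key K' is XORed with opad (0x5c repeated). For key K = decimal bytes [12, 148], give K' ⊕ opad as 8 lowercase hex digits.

50c85c5c

Key decimal bytes [12, 148] = 0c 94 is 2 bytes ≤ B = 4; zero-pad to 4 bytes: K' = 0c 94 00 00.
XOR each byte with 0x5c: 0c⊕5c=50, 94⊕5c=c8, 00⊕5c=5c, 00⊕5c=5c.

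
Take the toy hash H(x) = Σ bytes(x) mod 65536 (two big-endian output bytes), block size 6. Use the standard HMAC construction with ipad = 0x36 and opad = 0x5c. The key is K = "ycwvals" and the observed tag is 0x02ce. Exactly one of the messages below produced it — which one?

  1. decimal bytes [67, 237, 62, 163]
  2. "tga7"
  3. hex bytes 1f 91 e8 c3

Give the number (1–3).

3

Key "ycwvals" = 79 63 77 76 61 6c 73 is 7 bytes > B = 6, so hash it first: H(key) = 03 09, then zero-pad to 6 bytes: K' = 03 09 00 00 00 00.
K' ⊕ ipad = 35 3f 36 36 36 36; K' ⊕ opad = 5f 55 5c 5c 5c 5c.
m1: inner = H(35 3f 36 36 36 36 43 ed 3e a3) = 03 5d; tag = H(5f 55 5c 5c 5c 5c 03 5d) = 0284
m2: inner = H(35 3f 36 36 36 36 74 67 61 37) = 02 bf; tag = H(5f 55 5c 5c 5c 5c 02 bf) = 02e5
m3: inner = H(35 3f 36 36 36 36 1f 91 e8 c3) = 03 a7; tag = H(5f 55 5c 5c 5c 5c 03 a7) = 02ce ← matches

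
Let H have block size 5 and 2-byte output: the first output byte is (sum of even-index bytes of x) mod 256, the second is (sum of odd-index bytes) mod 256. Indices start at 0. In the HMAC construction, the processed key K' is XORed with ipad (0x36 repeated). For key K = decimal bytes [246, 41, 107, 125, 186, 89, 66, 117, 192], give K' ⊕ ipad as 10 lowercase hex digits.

2b42363636

Key decimal bytes [246, 41, 107, 125, 186, 89, 66, 117, 192] = f6 29 6b 7d ba 59 42 75 c0 is 9 bytes > B = 5, so hash it first: H(key) = 1d 74, then zero-pad to 5 bytes: K' = 1d 74 00 00 00.
XOR each byte with 0x36: 1d⊕36=2b, 74⊕36=42, 00⊕36=36, 00⊕36=36, 00⊕36=36.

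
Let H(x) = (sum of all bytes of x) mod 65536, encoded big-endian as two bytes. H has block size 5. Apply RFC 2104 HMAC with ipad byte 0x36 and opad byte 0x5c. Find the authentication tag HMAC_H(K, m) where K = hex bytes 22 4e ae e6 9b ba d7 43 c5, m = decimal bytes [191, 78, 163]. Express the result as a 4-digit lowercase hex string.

0266

Key hex bytes 22 4e ae e6 9b ba d7 43 c5 is 9 bytes > B = 5, so hash it first: H(key) = 05 38, then zero-pad to 5 bytes: K' = 05 38 00 00 00.
K' ⊕ ipad = 33 0e 36 36 36.  K' ⊕ opad = 59 64 5c 5c 5c.
Inner input = (K'⊕ipad) ∥ m = 33 0e 36 36 36 ∥ bf 4e a3.
Inner hash: sum = 51+14+54+54+54+191+78+163 = 659 → 02 93.
Outer input = (K'⊕opad) ∥ inner = 59 64 5c 5c 5c ∥ 02 93.
Outer hash (tag): sum = 89+100+92+92+92+2+147 = 614 → 02 66.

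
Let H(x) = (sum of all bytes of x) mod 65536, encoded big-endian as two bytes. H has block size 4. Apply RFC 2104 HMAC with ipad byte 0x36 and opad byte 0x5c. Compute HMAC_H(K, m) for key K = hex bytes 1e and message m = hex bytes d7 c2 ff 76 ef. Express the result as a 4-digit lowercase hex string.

0221

Key hex bytes 1e is 1 byte ≤ B = 4; zero-pad to 4 bytes: K' = 1e 00 00 00.
K' ⊕ ipad = 28 36 36 36.  K' ⊕ opad = 42 5c 5c 5c.
Inner input = (K'⊕ipad) ∥ m = 28 36 36 36 ∥ d7 c2 ff 76 ef.
Inner hash: sum = 40+54+54+54+215+194+255+118+239 = 1223 → 04 c7.
Outer input = (K'⊕opad) ∥ inner = 42 5c 5c 5c ∥ 04 c7.
Outer hash (tag): sum = 66+92+92+92+4+199 = 545 → 02 21.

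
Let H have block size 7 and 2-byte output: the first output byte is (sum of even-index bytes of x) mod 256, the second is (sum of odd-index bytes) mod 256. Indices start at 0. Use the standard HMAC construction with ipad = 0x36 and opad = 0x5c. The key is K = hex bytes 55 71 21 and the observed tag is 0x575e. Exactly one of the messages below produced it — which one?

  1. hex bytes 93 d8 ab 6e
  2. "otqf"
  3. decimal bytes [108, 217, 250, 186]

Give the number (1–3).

Key hex bytes 55 71 21 is 3 bytes ≤ B = 7; zero-pad to 7 bytes: K' = 55 71 21 00 00 00 00.
K' ⊕ ipad = 63 47 17 36 36 36 36; K' ⊕ opad = 09 2d 7d 5c 5c 5c 5c.
m1: inner = H(63 47 17 36 36 36 36 93 d8 ab 6e) = 2c f1; tag = H(09 2d 7d 5c 5c 5c 5c 2c f1) = 2f11
m2: inner = H(63 47 17 36 36 36 36 6f 74 71 66) = c0 93; tag = H(09 2d 7d 5c 5c 5c 5c c0 93) = d1a5
m3: inner = H(63 47 17 36 36 36 36 6c d9 fa ba) = 79 19; tag = H(09 2d 7d 5c 5c 5c 5c 79 19) = 575e ← matches

3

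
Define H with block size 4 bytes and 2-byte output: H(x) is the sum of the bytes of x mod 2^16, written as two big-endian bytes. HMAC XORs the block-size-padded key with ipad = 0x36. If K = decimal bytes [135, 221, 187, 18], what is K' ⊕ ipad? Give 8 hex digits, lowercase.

b1eb8d24

Key decimal bytes [135, 221, 187, 18] = 87 dd bb 12 is exactly B = 4 bytes: K' = 87 dd bb 12.
XOR each byte with 0x36: 87⊕36=b1, dd⊕36=eb, bb⊕36=8d, 12⊕36=24.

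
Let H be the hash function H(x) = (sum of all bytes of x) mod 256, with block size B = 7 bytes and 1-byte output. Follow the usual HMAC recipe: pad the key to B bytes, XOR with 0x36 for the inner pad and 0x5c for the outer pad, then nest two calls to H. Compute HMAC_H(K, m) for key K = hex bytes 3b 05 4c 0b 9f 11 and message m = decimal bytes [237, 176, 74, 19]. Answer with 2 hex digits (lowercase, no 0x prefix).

Key hex bytes 3b 05 4c 0b 9f 11 is 6 bytes ≤ B = 7; zero-pad to 7 bytes: K' = 3b 05 4c 0b 9f 11 00.
K' ⊕ ipad = 0d 33 7a 3d a9 27 36.  K' ⊕ opad = 67 59 10 57 c3 4d 5c.
Inner input = (K'⊕ipad) ∥ m = 0d 33 7a 3d a9 27 36 ∥ ed b0 4a 13.
Inner hash: sum = 13+51+122+61+169+39+54+237+176+74+19 = 1015; mod 256 = 247 → f7.
Outer input = (K'⊕opad) ∥ inner = 67 59 10 57 c3 4d 5c ∥ f7.
Outer hash (tag): sum = 103+89+16+87+195+77+92+247 = 906; mod 256 = 138 → 8a.

8a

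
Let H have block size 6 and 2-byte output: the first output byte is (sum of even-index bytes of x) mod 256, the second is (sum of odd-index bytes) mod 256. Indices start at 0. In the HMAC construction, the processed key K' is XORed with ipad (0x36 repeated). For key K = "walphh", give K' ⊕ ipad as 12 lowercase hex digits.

Key "walphh" = 77 61 6c 70 68 68 is exactly B = 6 bytes: K' = 77 61 6c 70 68 68.
XOR each byte with 0x36: 77⊕36=41, 61⊕36=57, 6c⊕36=5a, 70⊕36=46, 68⊕36=5e, 68⊕36=5e.

41575a465e5e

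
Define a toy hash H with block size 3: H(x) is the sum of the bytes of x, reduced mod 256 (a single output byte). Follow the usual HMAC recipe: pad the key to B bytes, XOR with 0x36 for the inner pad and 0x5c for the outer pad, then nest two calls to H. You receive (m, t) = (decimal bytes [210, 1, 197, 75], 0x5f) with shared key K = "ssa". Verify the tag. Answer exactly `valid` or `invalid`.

valid

Key "ssa" = 73 73 61 is exactly B = 3 bytes: K' = 73 73 61.
K' ⊕ ipad = 45 45 57; K' ⊕ opad = 2f 2f 3d.
Inner hash: sum = 69+69+87+210+1+197+75 = 708; mod 256 = 196 → c4.
Outer hash (recomputed tag): sum = 47+47+61+196 = 351; mod 256 = 95 → 5f.
Recomputed tag = 5f; claimed = 5f → match.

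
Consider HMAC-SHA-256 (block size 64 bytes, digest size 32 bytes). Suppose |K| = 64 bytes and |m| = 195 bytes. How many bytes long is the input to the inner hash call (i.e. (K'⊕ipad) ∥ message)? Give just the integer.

Key is 64 ≤ 64 bytes, zero-padded: |K'| = 64.
Inner input = (K'⊕ipad) ∥ m → 64 + 195 = 259 bytes.

259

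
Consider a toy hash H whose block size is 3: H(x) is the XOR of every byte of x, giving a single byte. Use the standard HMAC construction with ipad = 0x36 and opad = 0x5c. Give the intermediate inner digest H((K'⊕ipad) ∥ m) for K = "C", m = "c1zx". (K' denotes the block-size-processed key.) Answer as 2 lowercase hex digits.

Key "C" = 43 is 1 byte ≤ B = 3; zero-pad to 3 bytes: K' = 43 00 00.
K' ⊕ ipad = 75 36 36.
Inner input = 75 36 36 ∥ 63 31 7a 78.
Inner hash: XOR 75⊕36⊕36⊕63⊕31⊕7a⊕78 = 25.

25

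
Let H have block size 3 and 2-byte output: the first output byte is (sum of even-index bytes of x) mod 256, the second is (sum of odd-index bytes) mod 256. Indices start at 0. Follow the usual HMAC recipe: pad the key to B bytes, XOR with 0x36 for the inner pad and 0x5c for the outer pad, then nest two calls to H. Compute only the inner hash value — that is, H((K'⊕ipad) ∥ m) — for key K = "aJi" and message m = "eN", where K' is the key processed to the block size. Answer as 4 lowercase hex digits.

Key "aJi" = 61 4a 69 is exactly B = 3 bytes: K' = 61 4a 69.
K' ⊕ ipad = 57 7c 5f.
Inner input = 57 7c 5f ∥ 65 4e.
Inner hash: even-index sum = 260 mod 256 = 4; odd-index sum = 225 mod 256 = 225 → 04 e1.

04e1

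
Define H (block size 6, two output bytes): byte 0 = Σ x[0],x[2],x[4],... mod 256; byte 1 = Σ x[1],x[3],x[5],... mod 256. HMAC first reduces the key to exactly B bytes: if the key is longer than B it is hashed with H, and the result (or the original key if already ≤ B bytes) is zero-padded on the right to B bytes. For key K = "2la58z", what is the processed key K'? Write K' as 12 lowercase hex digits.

Key "2la58z" = 32 6c 61 35 38 7a is exactly B = 6 bytes: K' = 32 6c 61 35 38 7a.

326c6135387a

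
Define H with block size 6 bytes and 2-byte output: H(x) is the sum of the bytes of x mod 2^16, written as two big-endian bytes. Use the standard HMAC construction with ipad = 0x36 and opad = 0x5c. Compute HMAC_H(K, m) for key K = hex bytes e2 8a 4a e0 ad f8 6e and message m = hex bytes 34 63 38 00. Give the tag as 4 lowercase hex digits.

Key hex bytes e2 8a 4a e0 ad f8 6e is 7 bytes > B = 6, so hash it first: H(key) = 04 a9, then zero-pad to 6 bytes: K' = 04 a9 00 00 00 00.
K' ⊕ ipad = 32 9f 36 36 36 36.  K' ⊕ opad = 58 f5 5c 5c 5c 5c.
Inner input = (K'⊕ipad) ∥ m = 32 9f 36 36 36 36 ∥ 34 63 38 00.
Inner hash: sum = 50+159+54+54+54+54+52+99+56+0 = 632 → 02 78.
Outer input = (K'⊕opad) ∥ inner = 58 f5 5c 5c 5c 5c ∥ 02 78.
Outer hash (tag): sum = 88+245+92+92+92+92+2+120 = 823 → 03 37.

0337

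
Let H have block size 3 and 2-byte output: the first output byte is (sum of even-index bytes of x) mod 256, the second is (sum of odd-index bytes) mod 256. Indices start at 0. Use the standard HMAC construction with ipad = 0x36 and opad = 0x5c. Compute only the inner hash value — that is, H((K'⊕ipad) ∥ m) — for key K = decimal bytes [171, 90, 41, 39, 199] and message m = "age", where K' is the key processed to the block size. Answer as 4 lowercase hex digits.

4a7d

Key decimal bytes [171, 90, 41, 39, 199] = ab 5a 29 27 c7 is 5 bytes > B = 3, so hash it first: H(key) = 9b 81, then zero-pad to 3 bytes: K' = 9b 81 00.
K' ⊕ ipad = ad b7 36.
Inner input = ad b7 36 ∥ 61 67 65.
Inner hash: even-index sum = 330 mod 256 = 74; odd-index sum = 381 mod 256 = 125 → 4a 7d.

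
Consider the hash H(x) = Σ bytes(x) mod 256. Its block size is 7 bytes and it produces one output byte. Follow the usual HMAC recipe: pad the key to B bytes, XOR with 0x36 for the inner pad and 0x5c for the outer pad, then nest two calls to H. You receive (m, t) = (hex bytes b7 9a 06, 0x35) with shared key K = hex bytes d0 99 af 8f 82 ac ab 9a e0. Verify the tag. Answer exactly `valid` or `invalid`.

Key hex bytes d0 99 af 8f 82 ac ab 9a e0 is 9 bytes > B = 7, so hash it first: H(key) = fa, then zero-pad to 7 bytes: K' = fa 00 00 00 00 00 00.
K' ⊕ ipad = cc 36 36 36 36 36 36; K' ⊕ opad = a6 5c 5c 5c 5c 5c 5c.
Inner hash: sum = 204+54+54+54+54+54+54+183+154+6 = 871; mod 256 = 103 → 67.
Outer hash (recomputed tag): sum = 166+92+92+92+92+92+92+103 = 821; mod 256 = 53 → 35.
Recomputed tag = 35; claimed = 35 → match.

valid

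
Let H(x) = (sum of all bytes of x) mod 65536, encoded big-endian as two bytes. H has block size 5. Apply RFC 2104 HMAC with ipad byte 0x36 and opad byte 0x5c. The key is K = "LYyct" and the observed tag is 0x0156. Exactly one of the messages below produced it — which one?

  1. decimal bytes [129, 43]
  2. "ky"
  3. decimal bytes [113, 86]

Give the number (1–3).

2

Key "LYyct" = 4c 59 79 63 74 is exactly B = 5 bytes: K' = 4c 59 79 63 74.
K' ⊕ ipad = 7a 6f 4f 55 42; K' ⊕ opad = 10 05 25 3f 28.
m1: inner = H(7a 6f 4f 55 42 81 2b) = 02 7b; tag = H(10 05 25 3f 28 02 7b) = 011e
m2: inner = H(7a 6f 4f 55 42 6b 79) = 02 b3; tag = H(10 05 25 3f 28 02 b3) = 0156 ← matches
m3: inner = H(7a 6f 4f 55 42 71 56) = 02 96; tag = H(10 05 25 3f 28 02 96) = 0139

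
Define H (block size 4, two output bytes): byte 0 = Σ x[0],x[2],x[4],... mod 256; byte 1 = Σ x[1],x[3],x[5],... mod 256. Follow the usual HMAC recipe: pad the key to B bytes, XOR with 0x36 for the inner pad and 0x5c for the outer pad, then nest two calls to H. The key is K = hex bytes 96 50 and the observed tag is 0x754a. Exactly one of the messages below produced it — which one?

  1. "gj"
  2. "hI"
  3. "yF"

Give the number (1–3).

3

Key hex bytes 96 50 is 2 bytes ≤ B = 4; zero-pad to 4 bytes: K' = 96 50 00 00.
K' ⊕ ipad = a0 66 36 36; K' ⊕ opad = ca 0c 5c 5c.
m1: inner = H(a0 66 36 36 67 6a) = 3d 06; tag = H(ca 0c 5c 5c 3d 06) = 636e
m2: inner = H(a0 66 36 36 68 49) = 3e e5; tag = H(ca 0c 5c 5c 3e e5) = 644d
m3: inner = H(a0 66 36 36 79 46) = 4f e2; tag = H(ca 0c 5c 5c 4f e2) = 754a ← matches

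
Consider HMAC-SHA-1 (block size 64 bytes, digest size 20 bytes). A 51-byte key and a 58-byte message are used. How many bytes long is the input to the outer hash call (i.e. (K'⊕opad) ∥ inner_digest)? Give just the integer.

84

Key is 51 ≤ 64 bytes, zero-padded: |K'| = 64.
Outer input = (K'⊕opad) ∥ H(inner) → 64 + 20 = 84 bytes.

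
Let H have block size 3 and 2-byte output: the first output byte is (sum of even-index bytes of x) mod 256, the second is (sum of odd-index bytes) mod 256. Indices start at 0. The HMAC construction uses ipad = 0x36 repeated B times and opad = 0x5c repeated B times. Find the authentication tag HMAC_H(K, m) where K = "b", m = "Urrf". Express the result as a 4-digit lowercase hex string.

Key "b" = 62 is 1 byte ≤ B = 3; zero-pad to 3 bytes: K' = 62 00 00.
K' ⊕ ipad = 54 36 36.  K' ⊕ opad = 3e 5c 5c.
Inner input = (K'⊕ipad) ∥ m = 54 36 36 ∥ 55 72 72 66.
Inner hash: even-index sum = 354 mod 256 = 98; odd-index sum = 253 mod 256 = 253 → 62 fd.
Outer input = (K'⊕opad) ∥ inner = 3e 5c 5c ∥ 62 fd.
Outer hash (tag): even-index sum = 407 mod 256 = 151; odd-index sum = 190 mod 256 = 190 → 97 be.

97be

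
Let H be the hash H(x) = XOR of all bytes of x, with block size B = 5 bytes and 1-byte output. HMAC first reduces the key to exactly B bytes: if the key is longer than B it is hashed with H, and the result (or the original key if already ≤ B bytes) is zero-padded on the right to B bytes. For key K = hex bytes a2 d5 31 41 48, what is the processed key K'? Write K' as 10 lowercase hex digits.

Key hex bytes a2 d5 31 41 48 is exactly B = 5 bytes: K' = a2 d5 31 41 48.

a2d5314148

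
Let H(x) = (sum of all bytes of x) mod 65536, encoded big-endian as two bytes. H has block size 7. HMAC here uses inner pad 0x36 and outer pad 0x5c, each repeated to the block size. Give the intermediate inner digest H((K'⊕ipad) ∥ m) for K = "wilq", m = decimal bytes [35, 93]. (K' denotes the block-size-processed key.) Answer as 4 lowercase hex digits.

Key "wilq" = 77 69 6c 71 is 4 bytes ≤ B = 7; zero-pad to 7 bytes: K' = 77 69 6c 71 00 00 00.
K' ⊕ ipad = 41 5f 5a 47 36 36 36.
Inner input = 41 5f 5a 47 36 36 36 ∥ 23 5d.
Inner hash: sum = 65+95+90+71+54+54+54+35+93 = 611 → 02 63.

0263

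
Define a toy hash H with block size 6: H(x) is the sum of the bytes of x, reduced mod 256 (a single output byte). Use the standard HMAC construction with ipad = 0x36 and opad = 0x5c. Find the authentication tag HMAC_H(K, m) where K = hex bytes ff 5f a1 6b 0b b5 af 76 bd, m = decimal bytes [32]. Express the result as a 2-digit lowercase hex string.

Key hex bytes ff 5f a1 6b 0b b5 af 76 bd is 9 bytes > B = 6, so hash it first: H(key) = 0c, then zero-pad to 6 bytes: K' = 0c 00 00 00 00 00.
K' ⊕ ipad = 3a 36 36 36 36 36.  K' ⊕ opad = 50 5c 5c 5c 5c 5c.
Inner input = (K'⊕ipad) ∥ m = 3a 36 36 36 36 36 ∥ 20.
Inner hash: sum = 58+54+54+54+54+54+32 = 360; mod 256 = 104 → 68.
Outer input = (K'⊕opad) ∥ inner = 50 5c 5c 5c 5c 5c ∥ 68.
Outer hash (tag): sum = 80+92+92+92+92+92+104 = 644; mod 256 = 132 → 84.

84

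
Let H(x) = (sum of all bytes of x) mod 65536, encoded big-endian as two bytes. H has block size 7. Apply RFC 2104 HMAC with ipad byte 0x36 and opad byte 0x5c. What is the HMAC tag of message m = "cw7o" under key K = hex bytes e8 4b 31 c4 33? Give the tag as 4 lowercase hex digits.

0340

Key hex bytes e8 4b 31 c4 33 is 5 bytes ≤ B = 7; zero-pad to 7 bytes: K' = e8 4b 31 c4 33 00 00.
K' ⊕ ipad = de 7d 07 f2 05 36 36.  K' ⊕ opad = b4 17 6d 98 6f 5c 5c.
Inner input = (K'⊕ipad) ∥ m = de 7d 07 f2 05 36 36 ∥ 63 77 37 6f.
Inner hash: sum = 222+125+7+242+5+54+54+99+119+55+111 = 1093 → 04 45.
Outer input = (K'⊕opad) ∥ inner = b4 17 6d 98 6f 5c 5c ∥ 04 45.
Outer hash (tag): sum = 180+23+109+152+111+92+92+4+69 = 832 → 03 40.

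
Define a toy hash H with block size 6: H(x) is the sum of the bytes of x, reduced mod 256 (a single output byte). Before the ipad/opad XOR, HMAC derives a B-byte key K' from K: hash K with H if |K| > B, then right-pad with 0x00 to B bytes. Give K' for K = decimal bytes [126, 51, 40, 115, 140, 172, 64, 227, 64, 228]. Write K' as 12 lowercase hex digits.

cb0000000000

|K| = 10 > B = 6, so first hash the key.
H(K): sum = 126+51+40+115+140+172+64+227+64+228 = 1227; mod 256 = 203 → cb.
Zero-pad H(K) = cb to 6 bytes: K' = cb 00 00 00 00 00.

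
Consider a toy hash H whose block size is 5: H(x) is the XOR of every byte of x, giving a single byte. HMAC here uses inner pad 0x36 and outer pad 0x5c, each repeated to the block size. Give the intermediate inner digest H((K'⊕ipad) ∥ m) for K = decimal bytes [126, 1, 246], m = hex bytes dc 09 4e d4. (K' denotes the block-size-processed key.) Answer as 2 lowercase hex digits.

f0

Key decimal bytes [126, 1, 246] = 7e 01 f6 is 3 bytes ≤ B = 5; zero-pad to 5 bytes: K' = 7e 01 f6 00 00.
K' ⊕ ipad = 48 37 c0 36 36.
Inner input = 48 37 c0 36 36 ∥ dc 09 4e d4.
Inner hash: XOR 48⊕37⊕c0⊕36⊕36⊕dc⊕09⊕4e⊕d4 = f0.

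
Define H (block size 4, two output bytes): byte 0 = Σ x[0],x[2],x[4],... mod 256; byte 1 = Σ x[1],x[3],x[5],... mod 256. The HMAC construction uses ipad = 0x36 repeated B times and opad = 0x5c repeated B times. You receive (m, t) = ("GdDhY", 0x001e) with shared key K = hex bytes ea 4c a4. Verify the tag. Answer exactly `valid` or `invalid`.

Key hex bytes ea 4c a4 is 3 bytes ≤ B = 4; zero-pad to 4 bytes: K' = ea 4c a4 00.
K' ⊕ ipad = dc 7a 92 36; K' ⊕ opad = b6 10 f8 5c.
Inner hash: even-index sum = 594 mod 256 = 82; odd-index sum = 380 mod 256 = 124 → 52 7c.
Outer hash (recomputed tag): even-index sum = 512 mod 256 = 0; odd-index sum = 232 mod 256 = 232 → 00 e8.
Recomputed tag = 00e8; claimed = 001e → mismatch.

invalid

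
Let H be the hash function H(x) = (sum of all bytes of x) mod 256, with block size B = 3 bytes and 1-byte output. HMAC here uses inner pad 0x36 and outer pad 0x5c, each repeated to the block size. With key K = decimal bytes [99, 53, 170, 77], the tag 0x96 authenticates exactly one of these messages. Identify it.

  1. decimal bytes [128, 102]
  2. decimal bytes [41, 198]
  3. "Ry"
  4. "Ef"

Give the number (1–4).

1

Key decimal bytes [99, 53, 170, 77] = 63 35 aa 4d is 4 bytes > B = 3, so hash it first: H(key) = 8f, then zero-pad to 3 bytes: K' = 8f 00 00.
K' ⊕ ipad = b9 36 36; K' ⊕ opad = d3 5c 5c.
m1: inner = H(b9 36 36 80 66) = 0b; tag = H(d3 5c 5c 0b) = 96 ← matches
m2: inner = H(b9 36 36 29 c6) = 14; tag = H(d3 5c 5c 14) = 9f
m3: inner = H(b9 36 36 52 79) = f0; tag = H(d3 5c 5c f0) = 7b
m4: inner = H(b9 36 36 45 66) = d0; tag = H(d3 5c 5c d0) = 5b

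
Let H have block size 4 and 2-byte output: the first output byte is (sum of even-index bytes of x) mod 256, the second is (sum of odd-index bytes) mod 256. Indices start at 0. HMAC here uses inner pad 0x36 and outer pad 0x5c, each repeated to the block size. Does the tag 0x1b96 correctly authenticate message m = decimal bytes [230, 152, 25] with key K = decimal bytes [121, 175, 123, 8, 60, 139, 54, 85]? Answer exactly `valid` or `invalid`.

valid

Key decimal bytes [121, 175, 123, 8, 60, 139, 54, 85] = 79 af 7b 08 3c 8b 36 55 is 8 bytes > B = 4, so hash it first: H(key) = 66 97, then zero-pad to 4 bytes: K' = 66 97 00 00.
K' ⊕ ipad = 50 a1 36 36; K' ⊕ opad = 3a cb 5c 5c.
Inner hash: even-index sum = 389 mod 256 = 133; odd-index sum = 367 mod 256 = 111 → 85 6f.
Outer hash (recomputed tag): even-index sum = 283 mod 256 = 27; odd-index sum = 406 mod 256 = 150 → 1b 96.
Recomputed tag = 1b96; claimed = 1b96 → match.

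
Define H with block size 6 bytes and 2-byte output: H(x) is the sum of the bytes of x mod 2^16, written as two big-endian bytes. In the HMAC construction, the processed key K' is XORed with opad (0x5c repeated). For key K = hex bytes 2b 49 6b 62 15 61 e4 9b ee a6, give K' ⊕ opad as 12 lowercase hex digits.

Key hex bytes 2b 49 6b 62 15 61 e4 9b ee a6 is 10 bytes > B = 6, so hash it first: H(key) = 04 ca, then zero-pad to 6 bytes: K' = 04 ca 00 00 00 00.
XOR each byte with 0x5c: 04⊕5c=58, ca⊕5c=96, 00⊕5c=5c, 00⊕5c=5c, 00⊕5c=5c, 00⊕5c=5c.

58965c5c5c5c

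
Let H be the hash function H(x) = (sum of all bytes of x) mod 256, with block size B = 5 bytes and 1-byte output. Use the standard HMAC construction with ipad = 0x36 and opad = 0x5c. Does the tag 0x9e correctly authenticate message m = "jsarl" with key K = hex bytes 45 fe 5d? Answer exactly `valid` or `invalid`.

Key hex bytes 45 fe 5d is 3 bytes ≤ B = 5; zero-pad to 5 bytes: K' = 45 fe 5d 00 00.
K' ⊕ ipad = 73 c8 6b 36 36; K' ⊕ opad = 19 a2 01 5c 5c.
Inner hash: sum = 115+200+107+54+54+106+115+97+114+108 = 1070; mod 256 = 46 → 2e.
Outer hash (recomputed tag): sum = 25+162+1+92+92+46 = 418; mod 256 = 162 → a2.
Recomputed tag = a2; claimed = 9e → mismatch.

invalid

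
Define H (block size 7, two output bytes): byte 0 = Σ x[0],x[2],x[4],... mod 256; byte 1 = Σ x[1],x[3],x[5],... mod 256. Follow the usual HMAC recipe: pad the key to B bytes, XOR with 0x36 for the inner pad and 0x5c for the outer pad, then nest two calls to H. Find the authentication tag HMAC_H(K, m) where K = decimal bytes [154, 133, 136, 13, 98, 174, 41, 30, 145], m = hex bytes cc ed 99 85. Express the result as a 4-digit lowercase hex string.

Key decimal bytes [154, 133, 136, 13, 98, 174, 41, 30, 145] = 9a 85 88 0d 62 ae 29 1e 91 is 9 bytes > B = 7, so hash it first: H(key) = 3e 5e, then zero-pad to 7 bytes: K' = 3e 5e 00 00 00 00 00.
K' ⊕ ipad = 08 68 36 36 36 36 36.  K' ⊕ opad = 62 02 5c 5c 5c 5c 5c.
Inner input = (K'⊕ipad) ∥ m = 08 68 36 36 36 36 36 ∥ cc ed 99 85.
Inner hash: even-index sum = 540 mod 256 = 28; odd-index sum = 569 mod 256 = 57 → 1c 39.
Outer input = (K'⊕opad) ∥ inner = 62 02 5c 5c 5c 5c 5c ∥ 1c 39.
Outer hash (tag): even-index sum = 431 mod 256 = 175; odd-index sum = 214 mod 256 = 214 → af d6.

afd6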